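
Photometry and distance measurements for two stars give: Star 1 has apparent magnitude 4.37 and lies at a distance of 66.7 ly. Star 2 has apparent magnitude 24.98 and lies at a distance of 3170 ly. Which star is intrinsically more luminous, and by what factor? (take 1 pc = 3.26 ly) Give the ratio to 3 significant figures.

Star 1 is more luminous, by a factor of 77600.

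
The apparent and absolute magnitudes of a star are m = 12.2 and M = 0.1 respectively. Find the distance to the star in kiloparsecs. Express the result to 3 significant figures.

μ = m − M = 12.100
m − M = 5 log₁₀ d − 5
log₁₀ d = (m − M)/5 + 1 = 3.4200
d = 10^3.4200 = 2630 pc
= 2.630 kpc

d ≈ 2.63 kpc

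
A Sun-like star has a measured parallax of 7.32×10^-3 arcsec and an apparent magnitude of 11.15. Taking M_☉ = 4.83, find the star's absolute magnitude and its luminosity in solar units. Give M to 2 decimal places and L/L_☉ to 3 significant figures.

M ≈ 5.47; L/L_☉ ≈ 0.553

d = 1/p = 1/7.32×10^-3″ = 136.6 pc
M = m − 5 log₁₀ d + 5 = 11.15 − 5·2.1355 + 5 = 5.473
M − M_☉ = 5.473 − 4.83 = 0.643
L/L_☉ = 10^(−0.4 × 0.643) = 0.5533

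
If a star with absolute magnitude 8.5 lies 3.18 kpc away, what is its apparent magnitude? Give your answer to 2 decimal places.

m ≈ 21.01

d = 3.18 kpc = 3180 pc
m = M + 5 log₁₀ d − 5 = 8.5 + 5·3.5024 − 5 = 21.012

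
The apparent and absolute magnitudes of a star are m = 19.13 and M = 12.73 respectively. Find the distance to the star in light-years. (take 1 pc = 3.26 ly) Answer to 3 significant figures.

μ = m − M = 6.400
m − M = 5 log₁₀ d − 5
log₁₀ d = (m − M)/5 + 1 = 2.2800
d = 10^2.2800 = 190.5 pc
= 621.2 ly

d ≈ 621 ly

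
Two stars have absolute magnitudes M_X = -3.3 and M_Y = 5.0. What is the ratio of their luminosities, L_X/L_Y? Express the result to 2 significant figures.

ΔM = M_X − M_Y = -8.3
L_X/L_Y = 10^(−0.4 ΔM) = 10^3.320 = 2089

L_X/L_Y ≈ 2100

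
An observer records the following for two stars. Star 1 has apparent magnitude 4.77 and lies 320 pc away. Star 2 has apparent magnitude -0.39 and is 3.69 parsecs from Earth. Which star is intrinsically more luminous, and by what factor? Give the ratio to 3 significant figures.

Star 1 is more luminous, by a factor of 64.9.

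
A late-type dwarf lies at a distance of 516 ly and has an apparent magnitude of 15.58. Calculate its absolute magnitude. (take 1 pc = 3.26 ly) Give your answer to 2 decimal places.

M ≈ 9.58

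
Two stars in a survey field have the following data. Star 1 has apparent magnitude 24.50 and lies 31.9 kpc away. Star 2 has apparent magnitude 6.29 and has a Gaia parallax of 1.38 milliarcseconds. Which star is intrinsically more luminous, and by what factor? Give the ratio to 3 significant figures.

Star 2 is more luminous, by a factor of 9920.

Star 1: d = 31.9 kpc = 31900 pc
Star 1: M = m − 5 log₁₀ d + 5 = 24.50 − 5·4.5038 + 5 = 6.981
Star 2: p = 1.38 mas = 1.38×10^-3″ → d = 1/p = 724.6 pc
Star 2: M = m − 5 log₁₀ d + 5 = 6.29 − 5·2.8601 + 5 = -3.011
ΔM = M_1 − M_2 = 6.981 − (-3.011) = 9.992; smaller M is more luminous → Star 2.
L ratio = 10^(0.4 |ΔM|) = 10^3.997 = 9923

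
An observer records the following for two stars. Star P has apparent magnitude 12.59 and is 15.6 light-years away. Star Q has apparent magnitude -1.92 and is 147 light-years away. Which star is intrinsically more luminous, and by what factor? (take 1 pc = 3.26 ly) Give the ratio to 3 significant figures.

Star P: d = 15.6 ly / 3.26 = 4.785 pc
Star P: M = m − 5 log₁₀ d + 5 = 12.59 − 5·0.6799 + 5 = 14.190
Star Q: d = 147 ly / 3.26 = 45.09 pc
Star Q: M = m − 5 log₁₀ d + 5 = -1.92 − 5·1.6541 + 5 = -5.190
ΔM = M_P − M_Q = 14.190 − (-5.190) = 19.381; smaller M is more luminous → Star Q.
L ratio = 10^(0.4 |ΔM|) = 10^7.752 = 5.654×10^7

Star Q is more luminous, by a factor of 5.65×10^7.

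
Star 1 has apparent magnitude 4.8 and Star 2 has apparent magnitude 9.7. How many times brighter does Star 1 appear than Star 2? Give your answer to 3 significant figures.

Δm = 4.8 − (9.7) = -4.9
Flux ratio = 10^(−0.4 Δm) = 10^(−0.4 × -4.9) = 10^1.960 = 91.20

91.2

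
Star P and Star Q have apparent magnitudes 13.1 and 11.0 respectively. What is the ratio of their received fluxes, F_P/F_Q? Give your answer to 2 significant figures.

Magnitude difference = 2.1
Flux ratio = 10^(−0.4 Δm) = 10^(−0.4 × 2.1) = 10^-0.840 = 0.1445

F_P/F_Q ≈ 0.14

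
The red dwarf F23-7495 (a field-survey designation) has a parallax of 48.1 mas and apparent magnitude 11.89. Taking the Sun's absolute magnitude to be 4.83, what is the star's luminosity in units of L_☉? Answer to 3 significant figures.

L/L_☉ ≈ 6.48×10^-3

d = 1/p = 1000/48.1 mas = 20.79 pc
M = m − 5 log₁₀ d + 5 = 11.89 − 5·1.3179 + 5 = 10.301
M − M_☉ = 10.301 − 4.83 = 5.471
L/L_☉ = 10^(−0.4 × 5.471) = 6.482×10^-3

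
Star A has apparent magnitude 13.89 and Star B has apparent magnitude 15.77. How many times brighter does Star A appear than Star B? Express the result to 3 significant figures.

5.65

Magnitude difference = -1.88
Flux ratio = 10^(−0.4 Δm) = 10^(−0.4 × -1.88) = 10^0.752 = 5.649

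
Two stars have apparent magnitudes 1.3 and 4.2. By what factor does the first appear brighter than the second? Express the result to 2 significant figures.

14

Δm = 1.3 − (4.2) = -2.9
Flux ratio = 10^(−0.4 Δm) = 10^(−0.4 × -2.9) = 10^1.160 = 14.45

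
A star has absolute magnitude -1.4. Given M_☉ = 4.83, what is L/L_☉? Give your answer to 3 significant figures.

M − M_☉ = -1.4 − 4.83 = -6.230
L/L_☉ = 10^(−0.4 (M − M_☉)) = 10^2.492 = 310.5

L/L_☉ ≈ 310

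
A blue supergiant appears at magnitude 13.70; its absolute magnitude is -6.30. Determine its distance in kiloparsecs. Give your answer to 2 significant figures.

Distance modulus: m − M = 13.70 − (-6.30) = 20.000
m − M = 5 log₁₀ d − 5
log₁₀ d = (m − M)/5 + 1 = 5.0000
d = 10^5.0000 = 100000 pc
= 100.0 kpc

d ≈ 100 kpc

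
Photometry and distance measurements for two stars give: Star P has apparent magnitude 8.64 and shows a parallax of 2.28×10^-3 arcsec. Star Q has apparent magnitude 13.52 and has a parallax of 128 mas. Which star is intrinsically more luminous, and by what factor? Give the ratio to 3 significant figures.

Star P: d = 1/p = 1/2.28×10^-3″ = 438.6 pc
Star P: M = m − 5 log₁₀ d + 5 = 8.64 − 5·2.6421 + 5 = 0.430
Star Q: p = 128 mas = 0.128″ → d = 1/p = 7.812 pc
Star Q: M = m − 5 log₁₀ d + 5 = 13.52 − 5·0.8928 + 5 = 14.056
ΔM = M_P − M_Q = 0.430 − (14.056) = -13.626; smaller M is more luminous → Star P.
L ratio = 10^(0.4 |ΔM|) = 10^5.451 = 282200

Star P is more luminous, by a factor of 282000.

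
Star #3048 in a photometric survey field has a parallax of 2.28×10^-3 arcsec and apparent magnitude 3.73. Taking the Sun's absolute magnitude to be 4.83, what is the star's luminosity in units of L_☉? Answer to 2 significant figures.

L/L_☉ ≈ 5300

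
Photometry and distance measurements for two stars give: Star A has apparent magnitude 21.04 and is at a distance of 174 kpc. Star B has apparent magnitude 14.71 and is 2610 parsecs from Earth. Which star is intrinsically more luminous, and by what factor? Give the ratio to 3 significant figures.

Star A: d = 174 kpc = 174000 pc
Star A: M = m − 5 log₁₀ d + 5 = 21.04 − 5·5.2405 + 5 = -0.163
Star B: M = m − 5 log₁₀ d + 5 = 14.71 − 5·3.4166 + 5 = 2.627
ΔM = M_A − M_B = -0.163 − (2.627) = -2.790; smaller M is more luminous → Star A.
L ratio = 10^(0.4 |ΔM|) = 10^1.116 = 13.06

Star A is more luminous, by a factor of 13.1.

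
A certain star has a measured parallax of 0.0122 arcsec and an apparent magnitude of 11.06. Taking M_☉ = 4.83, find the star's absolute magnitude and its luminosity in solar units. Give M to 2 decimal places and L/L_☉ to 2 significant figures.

d = 1/p = 1/0.0122″ = 81.97 pc
M = m − 5 log₁₀ d + 5 = 11.06 − 5·1.9136 + 5 = 6.492
M − M_☉ = 6.492 − 4.83 = 1.662
L/L_☉ = 10^(−0.4 × 1.662) = 0.2164

M ≈ 6.49; L/L_☉ ≈ 0.22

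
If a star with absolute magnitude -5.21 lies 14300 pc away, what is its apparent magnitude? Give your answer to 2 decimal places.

m = M + 5 log₁₀ d − 5 = -5.21 + 5·4.1553 − 5 = 10.567

m ≈ 10.57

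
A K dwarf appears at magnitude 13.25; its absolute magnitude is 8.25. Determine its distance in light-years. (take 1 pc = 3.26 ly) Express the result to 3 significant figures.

μ = m − M = 5.000
m − M = 5 log₁₀ d − 5
log₁₀ d = (m − M)/5 + 1 = 2.0000
d = 10^2.0000 = 100.0 pc
= 326.0 ly

d ≈ 326 ly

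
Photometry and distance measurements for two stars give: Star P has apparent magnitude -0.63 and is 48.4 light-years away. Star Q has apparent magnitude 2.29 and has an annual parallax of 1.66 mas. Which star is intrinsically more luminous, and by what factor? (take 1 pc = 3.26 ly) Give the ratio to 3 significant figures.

Star Q is more luminous, by a factor of 112.

Star P: d = 48.4 ly / 3.26 = 14.85 pc
Star P: M = m − 5 log₁₀ d + 5 = -0.63 − 5·1.1716 + 5 = -1.488
Star Q: p = 1.66 mas = 1.66×10^-3″ → d = 1/p = 602.4 pc
Star Q: M = m − 5 log₁₀ d + 5 = 2.29 − 5·2.7799 + 5 = -6.609
ΔM = M_P − M_Q = -1.488 − (-6.609) = 5.121; smaller M is more luminous → Star Q.
L ratio = 10^(0.4 |ΔM|) = 10^2.049 = 111.8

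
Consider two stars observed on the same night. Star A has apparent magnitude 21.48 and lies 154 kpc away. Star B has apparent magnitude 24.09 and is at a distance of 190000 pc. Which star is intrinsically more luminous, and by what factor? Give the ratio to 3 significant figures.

Star A: d = 154 kpc = 154000 pc
Star A: M = m − 5 log₁₀ d + 5 = 21.48 − 5·5.1875 + 5 = 0.542
Star B: M = m − 5 log₁₀ d + 5 = 24.09 − 5·5.2788 + 5 = 2.696
ΔM = M_A − M_B = 0.542 − (2.696) = -2.154; smaller M is more luminous → Star A.
L ratio = 10^(0.4 |ΔM|) = 10^0.862 = 7.270

Star A is more luminous, by a factor of 7.27.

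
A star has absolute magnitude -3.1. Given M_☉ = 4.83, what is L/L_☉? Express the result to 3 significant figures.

L/L_☉ ≈ 1490

M − M_☉ = -3.1 − 4.83 = -7.930
L/L_☉ = 10^(−0.4 (M − M_☉)) = 10^3.172 = 1486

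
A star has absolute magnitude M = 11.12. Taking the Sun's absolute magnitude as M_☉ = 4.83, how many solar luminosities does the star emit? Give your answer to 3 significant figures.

L/L_☉ ≈ 3.05×10^-3

M − M_☉ = 11.12 − 4.83 = 6.290
L/L_☉ = 10^(−0.4 (M − M_☉)) = 10^-2.516 = 3.048×10^-3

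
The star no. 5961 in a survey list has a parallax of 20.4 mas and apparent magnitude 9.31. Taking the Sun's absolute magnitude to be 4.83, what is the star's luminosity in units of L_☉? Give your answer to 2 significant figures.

d = 1/p = 1000/20.4 mas = 49.02 pc
M = m − 5 log₁₀ d + 5 = 9.31 − 5·1.6904 + 5 = 5.858
M − M_☉ = 5.858 − 4.83 = 1.028
L/L_☉ = 10^(−0.4 × 1.028) = 0.3879

L/L_☉ ≈ 0.39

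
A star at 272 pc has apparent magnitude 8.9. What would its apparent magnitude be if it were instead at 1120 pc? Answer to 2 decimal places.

m ≈ 11.97

Flux ∝ 1/d², so Δm = 5 log₁₀(d₂/d₁) = 5 log₁₀(1120/272) = 3.073
m₂ = m₁ + Δm = 8.9 + (3.073) = 11.973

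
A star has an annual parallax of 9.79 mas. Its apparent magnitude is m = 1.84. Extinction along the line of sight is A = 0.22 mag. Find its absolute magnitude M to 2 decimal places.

M ≈ -3.43

p = 9.79 mas = 9.79×10^-3″ → d = 1/p = 102.1 pc
5 log₁₀(d/10 pc) = 5 log₁₀(102.1) − 5 = 5.046
M = m − 5 log₁₀(d/10) − A = 1.84 − 5.046 − 0.22 = -3.426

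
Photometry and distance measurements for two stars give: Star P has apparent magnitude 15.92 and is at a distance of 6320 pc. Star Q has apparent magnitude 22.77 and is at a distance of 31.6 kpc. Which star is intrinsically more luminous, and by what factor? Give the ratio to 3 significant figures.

Star P: M = m − 5 log₁₀ d + 5 = 15.92 − 5·3.8007 + 5 = 1.916
Star Q: d = 31.6 kpc = 31600 pc
Star Q: M = m − 5 log₁₀ d + 5 = 22.77 − 5·4.4997 + 5 = 5.272
ΔM = M_P − M_Q = 1.916 − (5.272) = -3.355; smaller M is more luminous → Star P.
L ratio = 10^(0.4 |ΔM|) = 10^1.342 = 21.98

Star P is more luminous, by a factor of 22.0.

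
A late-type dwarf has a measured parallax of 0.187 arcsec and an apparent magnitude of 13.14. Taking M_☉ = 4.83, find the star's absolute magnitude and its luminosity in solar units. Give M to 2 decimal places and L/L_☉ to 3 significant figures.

M ≈ 14.50; L/L_☉ ≈ 1.36×10^-4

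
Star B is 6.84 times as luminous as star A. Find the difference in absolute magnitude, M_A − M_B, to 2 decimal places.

Pogson: ΔM = −2.5 log₁₀(ratio) = −2.5 log₁₀(6.84) = −2.5 × 0.8351 = -2.088
Star B is brighter so has the smaller magnitude: M_A − M_B is positive.

M_A − M_B ≈ 2.09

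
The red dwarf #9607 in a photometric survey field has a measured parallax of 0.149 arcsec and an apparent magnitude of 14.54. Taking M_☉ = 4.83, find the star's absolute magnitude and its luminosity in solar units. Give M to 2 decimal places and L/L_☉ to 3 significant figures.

d = 1/p = 1/0.149″ = 6.711 pc
M = m − 5 log₁₀ d + 5 = 14.54 − 5·0.8268 + 5 = 15.406
M − M_☉ = 15.406 − 4.83 = 10.576
L/L_☉ = 10^(−0.4 × 10.576) = 5.883×10^-5

M ≈ 15.41; L/L_☉ ≈ 5.88×10^-5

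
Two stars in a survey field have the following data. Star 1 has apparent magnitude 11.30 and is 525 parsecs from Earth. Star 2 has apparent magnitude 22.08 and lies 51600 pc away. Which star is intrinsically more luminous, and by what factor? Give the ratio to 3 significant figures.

Star 1: M = m − 5 log₁₀ d + 5 = 11.30 − 5·2.7202 + 5 = 2.699
Star 2: M = m − 5 log₁₀ d + 5 = 22.08 − 5·4.7126 + 5 = 3.517
ΔM = M_1 − M_2 = 2.699 − (3.517) = -0.818; smaller M is more luminous → Star 1.
L ratio = 10^(0.4 |ΔM|) = 10^0.327 = 2.123

Star 1 is more luminous, by a factor of 2.12.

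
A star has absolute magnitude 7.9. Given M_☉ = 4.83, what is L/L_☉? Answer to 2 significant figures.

L/L_☉ ≈ 0.059

M − M_☉ = 7.9 − 4.83 = 3.070
L/L_☉ = 10^(−0.4 (M − M_☉)) = 10^-1.228 = 0.05916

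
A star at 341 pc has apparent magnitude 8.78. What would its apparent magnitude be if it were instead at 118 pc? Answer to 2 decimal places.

Flux ∝ 1/d², so Δm = 5 log₁₀(d₂/d₁) = 5 log₁₀(118/341) = -2.304
m₂ = m₁ + Δm = 8.78 + (-2.304) = 6.476

m ≈ 6.48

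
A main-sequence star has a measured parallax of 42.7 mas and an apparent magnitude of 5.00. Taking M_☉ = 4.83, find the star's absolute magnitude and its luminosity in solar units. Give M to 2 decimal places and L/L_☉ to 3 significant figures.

M ≈ 3.15; L/L_☉ ≈ 4.69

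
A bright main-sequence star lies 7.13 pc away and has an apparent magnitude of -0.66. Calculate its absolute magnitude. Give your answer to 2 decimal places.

M ≈ 0.07

5 log₁₀(d/10 pc) = 5 log₁₀(7.130) − 5 = -0.735
M = m − 5 log₁₀(d/10) = -0.66 + 0.735 = 0.075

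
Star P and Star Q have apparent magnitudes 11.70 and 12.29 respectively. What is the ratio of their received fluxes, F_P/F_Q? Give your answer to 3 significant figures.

Magnitude difference = -0.59
Flux ratio = 10^(−0.4 Δm) = 10^(−0.4 × -0.59) = 10^0.236 = 1.722

F_P/F_Q ≈ 1.72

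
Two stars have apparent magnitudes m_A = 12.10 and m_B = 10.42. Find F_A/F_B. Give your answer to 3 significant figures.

F_A/F_B ≈ 0.213

Magnitude difference = 1.68
Flux ratio = 10^(−0.4 Δm) = 10^(−0.4 × 1.68) = 10^-0.672 = 0.2128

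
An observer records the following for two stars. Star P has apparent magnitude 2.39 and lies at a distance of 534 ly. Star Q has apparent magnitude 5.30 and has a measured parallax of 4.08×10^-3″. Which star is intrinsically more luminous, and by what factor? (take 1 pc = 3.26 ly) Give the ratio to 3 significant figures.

Star P is more luminous, by a factor of 6.52.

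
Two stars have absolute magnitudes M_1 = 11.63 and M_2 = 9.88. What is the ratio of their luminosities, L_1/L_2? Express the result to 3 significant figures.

L_1/L_2 ≈ 0.200

ΔM = M_1 − M_2 = 1.75
L_1/L_2 = 10^(−0.4 ΔM) = 10^-0.700 = 0.1995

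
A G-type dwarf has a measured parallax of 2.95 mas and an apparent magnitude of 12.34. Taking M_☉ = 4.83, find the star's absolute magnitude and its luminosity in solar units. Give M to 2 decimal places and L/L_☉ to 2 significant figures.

d = 1/p = 1000/2.95 mas = 339.0 pc
M = m − 5 log₁₀ d + 5 = 12.34 − 5·2.5302 + 5 = 4.689
M − M_☉ = 4.689 − 4.83 = -0.141
L/L_☉ = 10^(−0.4 × -0.141) = 1.139

M ≈ 4.69; L/L_☉ ≈ 1.1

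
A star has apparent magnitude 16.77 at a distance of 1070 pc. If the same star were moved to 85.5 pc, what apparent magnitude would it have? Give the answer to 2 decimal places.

m ≈ 11.28

Flux ∝ 1/d², so Δm = 5 log₁₀(d₂/d₁) = 5 log₁₀(85.5/1070) = -5.487
m₂ = m₁ + Δm = 16.77 + (-5.487) = 11.283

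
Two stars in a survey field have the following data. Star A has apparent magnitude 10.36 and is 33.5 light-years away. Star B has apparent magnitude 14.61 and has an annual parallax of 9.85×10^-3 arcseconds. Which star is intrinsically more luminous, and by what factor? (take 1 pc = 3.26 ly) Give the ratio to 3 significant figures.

Star B is more luminous, by a factor of 1.95.

Star A: d = 33.5 ly / 3.26 = 10.28 pc
Star A: M = m − 5 log₁₀ d + 5 = 10.36 − 5·1.0118 + 5 = 10.301
Star B: d = 1/p = 1/9.85×10^-3″ = 101.5 pc
Star B: M = m − 5 log₁₀ d + 5 = 14.61 − 5·2.0066 + 5 = 9.577
ΔM = M_A − M_B = 10.301 − (9.577) = 0.724; smaller M is more luminous → Star B.
L ratio = 10^(0.4 |ΔM|) = 10^0.289 = 1.947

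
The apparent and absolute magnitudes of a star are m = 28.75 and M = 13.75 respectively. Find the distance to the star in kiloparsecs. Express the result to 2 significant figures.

d ≈ 10 kpc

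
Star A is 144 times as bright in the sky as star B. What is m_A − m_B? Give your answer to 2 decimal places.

m_A − m_B ≈ -5.40

Pogson: Δm = −2.5 log₁₀(ratio) = −2.5 log₁₀(144) = −2.5 × 2.1584 = -5.396
Star A is brighter, so it has the smaller magnitude: the difference is negative.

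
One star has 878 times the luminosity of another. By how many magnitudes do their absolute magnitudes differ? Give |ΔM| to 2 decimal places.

|ΔM| ≈ 7.36

Pogson: ΔM = −2.5 log₁₀(ratio) = −2.5 log₁₀(878) = −2.5 × 2.9435 = -7.359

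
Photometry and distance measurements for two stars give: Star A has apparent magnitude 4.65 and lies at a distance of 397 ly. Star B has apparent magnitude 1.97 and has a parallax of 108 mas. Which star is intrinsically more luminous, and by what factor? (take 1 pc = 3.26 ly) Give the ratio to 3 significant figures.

Star A: d = 397 ly / 3.26 = 121.8 pc
Star A: M = m − 5 log₁₀ d + 5 = 4.65 − 5·2.0856 + 5 = -0.778
Star B: p = 108 mas = 0.108″ → d = 1/p = 9.259 pc
Star B: M = m − 5 log₁₀ d + 5 = 1.97 − 5·0.9666 + 5 = 2.137
ΔM = M_A − M_B = -0.778 − (2.137) = -2.915; smaller M is more luminous → Star A.
L ratio = 10^(0.4 |ΔM|) = 10^1.166 = 14.66

Star A is more luminous, by a factor of 14.7.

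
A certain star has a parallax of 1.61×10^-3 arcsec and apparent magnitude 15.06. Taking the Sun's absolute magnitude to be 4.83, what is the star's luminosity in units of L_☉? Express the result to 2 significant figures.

d = 1/p = 1/1.61×10^-3″ = 621.1 pc
M = m − 5 log₁₀ d + 5 = 15.06 − 5·2.7932 + 5 = 6.094
M − M_☉ = 6.094 − 4.83 = 1.264
L/L_☉ = 10^(−0.4 × 1.264) = 0.3121

L/L_☉ ≈ 0.31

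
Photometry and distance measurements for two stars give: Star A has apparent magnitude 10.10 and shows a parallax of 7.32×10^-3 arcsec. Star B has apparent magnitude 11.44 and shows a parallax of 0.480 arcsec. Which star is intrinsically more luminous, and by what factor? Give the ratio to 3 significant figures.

Star A is more luminous, by a factor of 14800.

Star A: d = 1/p = 1/7.32×10^-3″ = 136.6 pc
Star A: M = m − 5 log₁₀ d + 5 = 10.10 − 5·2.1355 + 5 = 4.423
Star B: d = 1/p = 1/0.480″ = 2.083 pc
Star B: M = m − 5 log₁₀ d + 5 = 11.44 − 5·0.3188 + 5 = 14.846
ΔM = M_A − M_B = 4.423 − (14.846) = -10.424; smaller M is more luminous → Star A.
L ratio = 10^(0.4 |ΔM|) = 10^4.169 = 14770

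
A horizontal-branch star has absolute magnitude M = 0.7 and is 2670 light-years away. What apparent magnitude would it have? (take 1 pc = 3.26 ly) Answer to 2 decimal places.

d = 2670 ly / 3.26 = 819.0 pc
m = M + 5 log₁₀ d − 5 = 0.7 + 5·2.9133 − 5 = 10.266

m ≈ 10.27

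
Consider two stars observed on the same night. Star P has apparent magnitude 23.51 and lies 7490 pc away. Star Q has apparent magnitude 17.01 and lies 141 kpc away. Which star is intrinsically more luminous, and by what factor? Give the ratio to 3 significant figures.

Star Q is more luminous, by a factor of 141000.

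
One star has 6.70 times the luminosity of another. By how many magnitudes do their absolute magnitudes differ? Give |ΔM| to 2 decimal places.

Pogson: ΔM = −2.5 log₁₀(ratio) = −2.5 log₁₀(6.70) = −2.5 × 0.8261 = -2.065

|ΔM| ≈ 2.07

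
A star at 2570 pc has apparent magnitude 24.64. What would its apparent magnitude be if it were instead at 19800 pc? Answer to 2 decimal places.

m ≈ 29.07

Flux ∝ 1/d², so Δm = 5 log₁₀(d₂/d₁) = 5 log₁₀(19800/2570) = 4.434
m₂ = m₁ + Δm = 24.64 + (4.434) = 29.074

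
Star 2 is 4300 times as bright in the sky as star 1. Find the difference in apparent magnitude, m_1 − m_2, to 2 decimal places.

Pogson: Δm = −2.5 log₁₀(ratio) = −2.5 log₁₀(4300) = −2.5 × 3.6335 = -9.084
Star 2 is brighter so has the smaller magnitude: m_1 − m_2 is positive.

m_1 − m_2 ≈ 9.08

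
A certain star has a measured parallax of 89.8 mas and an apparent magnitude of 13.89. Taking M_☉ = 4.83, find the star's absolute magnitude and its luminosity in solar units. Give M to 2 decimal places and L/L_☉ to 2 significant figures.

d = 1/p = 1000/89.8 mas = 11.14 pc
M = m − 5 log₁₀ d + 5 = 13.89 − 5·1.0467 + 5 = 13.656
M − M_☉ = 13.656 − 4.83 = 8.826
L/L_☉ = 10^(−0.4 × 8.826) = 2.947×10^-4

M ≈ 13.66; L/L_☉ ≈ 2.9×10^-4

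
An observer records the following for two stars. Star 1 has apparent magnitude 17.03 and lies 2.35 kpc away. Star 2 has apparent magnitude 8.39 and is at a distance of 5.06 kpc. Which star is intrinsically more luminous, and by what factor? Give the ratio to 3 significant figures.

Star 1: d = 2.35 kpc = 2350 pc
Star 1: M = m − 5 log₁₀ d + 5 = 17.03 − 5·3.3711 + 5 = 5.175
Star 2: d = 5.06 kpc = 5060 pc
Star 2: M = m − 5 log₁₀ d + 5 = 8.39 − 5·3.7042 + 5 = -5.131
ΔM = M_1 − M_2 = 5.175 − (-5.131) = 10.305; smaller M is more luminous → Star 2.
L ratio = 10^(0.4 |ΔM|) = 10^4.122 = 13250

Star 2 is more luminous, by a factor of 13200.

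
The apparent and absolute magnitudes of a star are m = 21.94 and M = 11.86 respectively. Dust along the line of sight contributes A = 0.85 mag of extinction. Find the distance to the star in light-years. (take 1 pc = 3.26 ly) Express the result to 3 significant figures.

m − M = 5 log₁₀(d/10 pc) + A  ⇒  21.94 − (11.86) − 0.85 = 5 log₁₀(d/10)
9.230 = 5 log₁₀(d/10)
log₁₀ d = (m − M − A)/5 + 1 = 2.8460
d = 10^2.8460 = 701.5 pc
= 2287 ly

d ≈ 2290 ly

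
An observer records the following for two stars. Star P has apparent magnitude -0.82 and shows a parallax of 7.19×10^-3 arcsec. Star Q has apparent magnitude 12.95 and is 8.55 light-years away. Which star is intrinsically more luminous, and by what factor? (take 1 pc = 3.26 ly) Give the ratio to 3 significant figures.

Star P: d = 1/p = 1/7.19×10^-3″ = 139.1 pc
Star P: M = m − 5 log₁₀ d + 5 = -0.82 − 5·2.1433 + 5 = -6.536
Star Q: d = 8.55 ly / 3.26 = 2.623 pc
Star Q: M = m − 5 log₁₀ d + 5 = 12.95 − 5·0.4187 + 5 = 15.856
ΔM = M_P − M_Q = -6.536 − (15.856) = -22.393; smaller M is more luminous → Star P.
L ratio = 10^(0.4 |ΔM|) = 10^8.957 = 9.058×10^8

Star P is more luminous, by a factor of 9.06×10^8.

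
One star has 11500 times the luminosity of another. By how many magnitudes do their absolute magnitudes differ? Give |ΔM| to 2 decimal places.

|ΔM| ≈ 10.15

Pogson: ΔM = −2.5 log₁₀(ratio) = −2.5 log₁₀(11500) = −2.5 × 4.0607 = -10.152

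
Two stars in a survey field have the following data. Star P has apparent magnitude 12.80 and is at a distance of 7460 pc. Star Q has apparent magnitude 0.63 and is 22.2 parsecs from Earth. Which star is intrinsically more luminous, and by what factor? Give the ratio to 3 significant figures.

Star P: M = m − 5 log₁₀ d + 5 = 12.80 − 5·3.8727 + 5 = -1.564
Star Q: M = m − 5 log₁₀ d + 5 = 0.63 − 5·1.3464 + 5 = -1.102
ΔM = M_P − M_Q = -1.564 − (-1.102) = -0.462; smaller M is more luminous → Star P.
L ratio = 10^(0.4 |ΔM|) = 10^0.185 = 1.530

Star P is more luminous, by a factor of 1.53.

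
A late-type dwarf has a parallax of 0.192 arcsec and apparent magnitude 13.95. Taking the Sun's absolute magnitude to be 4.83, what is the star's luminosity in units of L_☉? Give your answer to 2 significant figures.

L/L_☉ ≈ 6.1×10^-5

d = 1/p = 1/0.192″ = 5.208 pc
M = m − 5 log₁₀ d + 5 = 13.95 − 5·0.7167 + 5 = 15.367
M − M_☉ = 15.367 − 4.83 = 10.537
L/L_☉ = 10^(−0.4 × 10.537) = 6.101×10^-5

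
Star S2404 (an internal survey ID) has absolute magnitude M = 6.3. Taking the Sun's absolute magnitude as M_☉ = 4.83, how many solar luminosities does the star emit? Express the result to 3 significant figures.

L/L_☉ ≈ 0.258

M − M_☉ = 6.3 − 4.83 = 1.470
L/L_☉ = 10^(−0.4 (M − M_☉)) = 10^-0.588 = 0.2582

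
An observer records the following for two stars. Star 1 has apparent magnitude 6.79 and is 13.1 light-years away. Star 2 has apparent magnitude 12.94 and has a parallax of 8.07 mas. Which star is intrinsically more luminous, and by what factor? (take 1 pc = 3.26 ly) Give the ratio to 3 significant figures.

Star 1: d = 13.1 ly / 3.26 = 4.018 pc
Star 1: M = m − 5 log₁₀ d + 5 = 6.79 − 5·0.6041 + 5 = 8.770
Star 2: p = 8.07 mas = 8.07×10^-3″ → d = 1/p = 123.9 pc
Star 2: M = m − 5 log₁₀ d + 5 = 12.94 − 5·2.0931 + 5 = 7.474
ΔM = M_1 − M_2 = 8.770 − (7.474) = 1.295; smaller M is more luminous → Star 2.
L ratio = 10^(0.4 |ΔM|) = 10^0.518 = 3.297

Star 2 is more luminous, by a factor of 3.30.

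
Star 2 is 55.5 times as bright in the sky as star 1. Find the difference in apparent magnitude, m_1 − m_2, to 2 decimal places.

m_1 − m_2 ≈ 4.36

Pogson: Δm = −2.5 log₁₀(ratio) = −2.5 log₁₀(55.5) = −2.5 × 1.7443 = -4.361
Star 2 is brighter so has the smaller magnitude: m_1 − m_2 is positive.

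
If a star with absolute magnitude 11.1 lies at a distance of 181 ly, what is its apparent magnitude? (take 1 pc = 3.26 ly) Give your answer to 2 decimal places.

m ≈ 14.82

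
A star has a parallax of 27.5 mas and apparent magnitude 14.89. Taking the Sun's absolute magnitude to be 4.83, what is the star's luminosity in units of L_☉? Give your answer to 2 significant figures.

d = 1/p = 1000/27.5 mas = 36.36 pc
M = m − 5 log₁₀ d + 5 = 14.89 − 5·1.5607 + 5 = 12.087
M − M_☉ = 12.087 − 4.83 = 7.257
L/L_☉ = 10^(−0.4 × 7.257) = 1.251×10^-3

L/L_☉ ≈ 1.3×10^-3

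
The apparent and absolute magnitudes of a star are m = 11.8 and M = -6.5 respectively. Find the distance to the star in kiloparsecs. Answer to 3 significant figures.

Distance modulus: m − M = 11.8 − (-6.5) = 18.300
m − M = 5 log₁₀ d − 5
log₁₀ d = (m − M)/5 + 1 = 4.6600
d = 10^4.6600 = 45710 pc
= 45.71 kpc

d ≈ 45.7 kpc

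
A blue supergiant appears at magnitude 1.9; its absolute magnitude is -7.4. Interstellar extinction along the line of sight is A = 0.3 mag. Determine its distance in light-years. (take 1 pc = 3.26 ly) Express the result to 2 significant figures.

d ≈ 2100 ly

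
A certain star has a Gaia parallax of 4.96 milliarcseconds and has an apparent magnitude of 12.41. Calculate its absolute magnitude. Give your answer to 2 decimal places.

p = 4.96 mas = 4.96×10^-3″ → d = 1/p = 201.6 pc
5 log₁₀(d/10 pc) = 5 log₁₀(201.6) − 5 = 6.523
M = m − 5 log₁₀(d/10) = 12.41 − 6.523 = 5.887

M ≈ 5.89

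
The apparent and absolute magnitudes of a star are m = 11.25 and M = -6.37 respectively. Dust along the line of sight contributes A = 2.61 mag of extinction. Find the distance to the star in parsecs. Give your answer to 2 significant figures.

m − M = 5 log₁₀(d/10 pc) + A  ⇒  11.25 − (-6.37) − 2.61 = 5 log₁₀(d/10)
15.010 = 5 log₁₀(d/10)
log₁₀ d = (m − M − A)/5 + 1 = 4.0020
d = 10^4.0020 = 10050 pc

d ≈ 10000 pc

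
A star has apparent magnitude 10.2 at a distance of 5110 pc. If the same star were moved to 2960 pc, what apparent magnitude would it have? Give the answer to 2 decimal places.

Flux ∝ 1/d², so Δm = 5 log₁₀(d₂/d₁) = 5 log₁₀(2960/5110) = -1.186
m₂ = m₁ + Δm = 10.2 + (-1.186) = 9.014

m ≈ 9.01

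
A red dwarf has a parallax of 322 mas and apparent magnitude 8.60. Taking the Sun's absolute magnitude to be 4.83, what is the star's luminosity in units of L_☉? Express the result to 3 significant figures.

L/L_☉ ≈ 2.99×10^-3

d = 1/p = 1000/322 mas = 3.106 pc
M = m − 5 log₁₀ d + 5 = 8.60 − 5·0.4921 + 5 = 11.139
M − M_☉ = 11.139 − 4.83 = 6.309
L/L_☉ = 10^(−0.4 × 6.309) = 2.994×10^-3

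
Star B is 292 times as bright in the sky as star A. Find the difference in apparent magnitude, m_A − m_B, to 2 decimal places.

Pogson: Δm = −2.5 log₁₀(ratio) = −2.5 log₁₀(292) = −2.5 × 2.4654 = -6.163
Star B is brighter so has the smaller magnitude: m_A − m_B is positive.

m_A − m_B ≈ 6.16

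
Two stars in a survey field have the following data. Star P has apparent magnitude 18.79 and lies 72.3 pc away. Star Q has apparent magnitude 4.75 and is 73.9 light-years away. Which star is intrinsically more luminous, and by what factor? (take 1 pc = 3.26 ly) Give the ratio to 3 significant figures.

Star P: M = m − 5 log₁₀ d + 5 = 18.79 − 5·1.8591 + 5 = 14.494
Star Q: d = 73.9 ly / 3.26 = 22.67 pc
Star Q: M = m − 5 log₁₀ d + 5 = 4.75 − 5·1.3554 + 5 = 2.973
ΔM = M_P − M_Q = 14.494 − (2.973) = 11.521; smaller M is more luminous → Star Q.
L ratio = 10^(0.4 |ΔM|) = 10^4.609 = 40600

Star Q is more luminous, by a factor of 40600.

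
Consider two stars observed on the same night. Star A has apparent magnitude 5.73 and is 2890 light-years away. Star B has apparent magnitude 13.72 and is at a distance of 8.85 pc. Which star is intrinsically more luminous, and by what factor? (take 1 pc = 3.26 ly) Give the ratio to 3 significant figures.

Star A is more luminous, by a factor of 1.58×10^7.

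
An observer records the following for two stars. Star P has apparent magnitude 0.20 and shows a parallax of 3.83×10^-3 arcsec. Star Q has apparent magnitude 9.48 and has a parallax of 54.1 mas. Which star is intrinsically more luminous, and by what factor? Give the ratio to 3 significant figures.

Star P is more luminous, by a factor of 1.03×10^6.

Star P: d = 1/p = 1/3.83×10^-3″ = 261.1 pc
Star P: M = m − 5 log₁₀ d + 5 = 0.20 − 5·2.4168 + 5 = -6.884
Star Q: p = 54.1 mas = 0.0541″ → d = 1/p = 18.48 pc
Star Q: M = m − 5 log₁₀ d + 5 = 9.48 − 5·1.2668 + 5 = 8.146
ΔM = M_P − M_Q = -6.884 − (8.146) = -15.030; smaller M is more luminous → Star P.
L ratio = 10^(0.4 |ΔM|) = 10^6.012 = 1.028×10^6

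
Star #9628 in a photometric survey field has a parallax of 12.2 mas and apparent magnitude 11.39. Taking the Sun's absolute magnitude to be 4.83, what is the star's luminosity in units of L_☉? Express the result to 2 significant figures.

d = 1/p = 1000/12.2 mas = 81.97 pc
M = m − 5 log₁₀ d + 5 = 11.39 − 5·1.9136 + 5 = 6.822
M − M_☉ = 6.822 − 4.83 = 1.992
L/L_☉ = 10^(−0.4 × 1.992) = 0.1597

L/L_☉ ≈ 0.16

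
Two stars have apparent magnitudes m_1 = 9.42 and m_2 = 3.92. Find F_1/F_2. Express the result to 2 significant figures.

Magnitude difference = 5.50
Flux ratio = 10^(−0.4 Δm) = 10^(−0.4 × 5.50) = 10^-2.200 = 6.310×10^-3

F_1/F_2 ≈ 6.3×10^-3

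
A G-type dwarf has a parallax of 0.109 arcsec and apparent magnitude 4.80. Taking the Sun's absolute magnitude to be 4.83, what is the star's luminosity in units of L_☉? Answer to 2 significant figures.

L/L_☉ ≈ 0.87

d = 1/p = 1/0.109″ = 9.174 pc
M = m − 5 log₁₀ d + 5 = 4.80 − 5·0.9626 + 5 = 4.987
M − M_☉ = 4.987 − 4.83 = 0.157
L/L_☉ = 10^(−0.4 × 0.157) = 0.8653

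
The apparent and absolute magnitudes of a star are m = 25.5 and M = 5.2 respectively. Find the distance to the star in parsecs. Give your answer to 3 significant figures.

μ = m − M = 20.300
m − M = 5 log₁₀ d − 5
log₁₀ d = (m − M)/5 + 1 = 5.0600
d = 10^5.0600 = 114800 pc

d ≈ 115000 pc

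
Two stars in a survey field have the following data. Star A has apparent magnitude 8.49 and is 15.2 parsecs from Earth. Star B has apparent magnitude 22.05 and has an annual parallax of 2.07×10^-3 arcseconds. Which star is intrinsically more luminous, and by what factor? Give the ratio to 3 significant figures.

Star A is more luminous, by a factor of 263.

Star A: M = m − 5 log₁₀ d + 5 = 8.49 − 5·1.1818 + 5 = 7.581
Star B: d = 1/p = 1/2.07×10^-3″ = 483.1 pc
Star B: M = m − 5 log₁₀ d + 5 = 22.05 − 5·2.6840 + 5 = 13.630
ΔM = M_A − M_B = 7.581 − (13.630) = -6.049; smaller M is more luminous → Star A.
L ratio = 10^(0.4 |ΔM|) = 10^2.420 = 262.8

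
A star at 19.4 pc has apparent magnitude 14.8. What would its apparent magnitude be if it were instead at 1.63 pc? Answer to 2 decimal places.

m ≈ 9.42

Flux ∝ 1/d², so Δm = 5 log₁₀(d₂/d₁) = 5 log₁₀(1.63/19.4) = -5.378
m₂ = m₁ + Δm = 14.8 + (-5.378) = 9.422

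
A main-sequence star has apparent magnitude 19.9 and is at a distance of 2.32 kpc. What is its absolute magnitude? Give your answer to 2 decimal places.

M ≈ 8.07

d = 2.32 kpc = 2320 pc
5 log₁₀(d/10 pc) = 5 log₁₀(2320) − 5 = 11.827
M = m − 5 log₁₀(d/10) = 19.9 − 11.827 = 8.073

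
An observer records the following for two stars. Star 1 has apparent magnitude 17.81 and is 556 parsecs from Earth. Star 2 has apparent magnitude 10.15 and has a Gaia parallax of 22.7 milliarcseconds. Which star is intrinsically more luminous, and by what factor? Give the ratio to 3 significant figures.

Star 2 is more luminous, by a factor of 7.27.

Star 1: M = m − 5 log₁₀ d + 5 = 17.81 − 5·2.7451 + 5 = 9.085
Star 2: p = 22.7 mas = 0.0227″ → d = 1/p = 44.05 pc
Star 2: M = m − 5 log₁₀ d + 5 = 10.15 − 5·1.6440 + 5 = 6.930
ΔM = M_1 − M_2 = 9.085 − (6.930) = 2.154; smaller M is more luminous → Star 2.
L ratio = 10^(0.4 |ΔM|) = 10^0.862 = 7.274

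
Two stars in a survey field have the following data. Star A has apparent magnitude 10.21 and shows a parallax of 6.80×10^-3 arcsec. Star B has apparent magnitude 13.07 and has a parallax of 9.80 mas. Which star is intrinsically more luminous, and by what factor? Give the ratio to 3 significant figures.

Star A is more luminous, by a factor of 28.9.

Star A: d = 1/p = 1/6.80×10^-3″ = 147.1 pc
Star A: M = m − 5 log₁₀ d + 5 = 10.21 − 5·2.1675 + 5 = 4.373
Star B: p = 9.80 mas = 9.80×10^-3″ → d = 1/p = 102.0 pc
Star B: M = m − 5 log₁₀ d + 5 = 13.07 − 5·2.0088 + 5 = 8.026
ΔM = M_A − M_B = 4.373 − (8.026) = -3.654; smaller M is more luminous → Star A.
L ratio = 10^(0.4 |ΔM|) = 10^1.461 = 28.94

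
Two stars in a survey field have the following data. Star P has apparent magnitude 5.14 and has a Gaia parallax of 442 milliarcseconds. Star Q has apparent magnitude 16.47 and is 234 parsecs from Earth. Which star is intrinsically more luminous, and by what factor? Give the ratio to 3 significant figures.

Star P: p = 442 mas = 0.442″ → d = 1/p = 2.262 pc
Star P: M = m − 5 log₁₀ d + 5 = 5.14 − 5·0.3546 + 5 = 8.367
Star Q: M = m − 5 log₁₀ d + 5 = 16.47 − 5·2.3692 + 5 = 9.624
ΔM = M_P − M_Q = 8.367 − (9.624) = -1.257; smaller M is more luminous → Star P.
L ratio = 10^(0.4 |ΔM|) = 10^0.503 = 3.182

Star P is more luminous, by a factor of 3.18.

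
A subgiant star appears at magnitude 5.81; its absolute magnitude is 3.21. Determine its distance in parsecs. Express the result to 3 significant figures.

d ≈ 33.1 pc

μ = m − M = 2.600
m − M = 5 log₁₀ d − 5
log₁₀ d = (m − M)/5 + 1 = 1.5200
d = 10^1.5200 = 33.11 pc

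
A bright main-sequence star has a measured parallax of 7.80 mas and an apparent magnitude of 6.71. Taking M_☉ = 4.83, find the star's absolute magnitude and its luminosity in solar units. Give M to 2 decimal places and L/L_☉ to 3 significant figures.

M ≈ 1.17; L/L_☉ ≈ 29.1

d = 1/p = 1000/7.80 mas = 128.2 pc
M = m − 5 log₁₀ d + 5 = 6.71 − 5·2.1079 + 5 = 1.170
M − M_☉ = 1.170 − 4.83 = -3.660
L/L_☉ = 10^(−0.4 × -3.660) = 29.09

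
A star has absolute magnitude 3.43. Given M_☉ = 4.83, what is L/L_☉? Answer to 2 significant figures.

L/L_☉ ≈ 3.6

M − M_☉ = 3.43 − 4.83 = -1.400
L/L_☉ = 10^(−0.4 (M − M_☉)) = 10^0.560 = 3.631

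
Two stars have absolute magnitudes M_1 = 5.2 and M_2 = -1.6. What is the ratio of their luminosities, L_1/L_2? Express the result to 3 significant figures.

L_1/L_2 ≈ 1.91×10^-3

ΔM = M_1 − M_2 = 6.8
L_1/L_2 = 10^(−0.4 ΔM) = 10^-2.720 = 1.905×10^-3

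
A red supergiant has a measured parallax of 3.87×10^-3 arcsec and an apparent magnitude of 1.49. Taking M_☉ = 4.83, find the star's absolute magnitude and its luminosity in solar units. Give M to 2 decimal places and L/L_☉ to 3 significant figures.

d = 1/p = 1/3.87×10^-3″ = 258.4 pc
M = m − 5 log₁₀ d + 5 = 1.49 − 5·2.4123 + 5 = -5.571
M − M_☉ = -5.571 − 4.83 = -10.401
L/L_☉ = 10^(−0.4 × -10.401) = 14470

M ≈ -5.57; L/L_☉ ≈ 14500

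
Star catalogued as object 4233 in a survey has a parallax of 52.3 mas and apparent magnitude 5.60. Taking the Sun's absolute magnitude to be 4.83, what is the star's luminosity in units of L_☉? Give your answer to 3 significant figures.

L/L_☉ ≈ 1.80

d = 1/p = 1000/52.3 mas = 19.12 pc
M = m − 5 log₁₀ d + 5 = 5.60 − 5·1.2815 + 5 = 4.193
M − M_☉ = 4.193 − 4.83 = -0.637
L/L_☉ = 10^(−0.4 × -0.637) = 1.799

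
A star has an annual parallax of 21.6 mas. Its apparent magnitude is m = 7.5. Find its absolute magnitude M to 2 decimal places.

p = 21.6 mas = 0.0216″ → d = 1/p = 46.30 pc
5 log₁₀(d/10 pc) = 5 log₁₀(46.30) − 5 = 3.328
M = m − 5 log₁₀(d/10) = 7.5 − 3.328 = 4.172

M ≈ 4.17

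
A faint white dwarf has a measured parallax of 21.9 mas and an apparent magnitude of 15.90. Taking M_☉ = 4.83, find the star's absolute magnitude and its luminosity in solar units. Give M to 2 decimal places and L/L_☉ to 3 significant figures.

M ≈ 12.60; L/L_☉ ≈ 7.78×10^-4

d = 1/p = 1000/21.9 mas = 45.66 pc
M = m − 5 log₁₀ d + 5 = 15.90 − 5·1.6596 + 5 = 12.602
M − M_☉ = 12.602 − 4.83 = 7.772
L/L_☉ = 10^(−0.4 × 7.772) = 7.782×10^-4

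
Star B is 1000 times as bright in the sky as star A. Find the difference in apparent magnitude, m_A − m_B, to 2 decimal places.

m_A − m_B ≈ 7.50

Pogson: Δm = −2.5 log₁₀(ratio) = −2.5 log₁₀(1000) = −2.5 × 3.0000 = -7.500
Star B is brighter so has the smaller magnitude: m_A − m_B is positive.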